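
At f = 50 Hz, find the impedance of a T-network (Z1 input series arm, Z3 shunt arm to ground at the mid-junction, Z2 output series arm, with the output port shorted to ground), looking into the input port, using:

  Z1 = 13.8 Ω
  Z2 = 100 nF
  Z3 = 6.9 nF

Step 1 — Angular frequency: ω = 2π·f = 2π·50 = 314.2 rad/s.
Step 2 — Component impedances:
  Z1: Z = R = 13.8 Ω
  Z2: Z = 1/(jωC) = -j/(ω·C) = 0 - j3.183e+04 Ω
  Z3: Z = 1/(jωC) = -j/(ω·C) = 0 - j4.613e+05 Ω
Step 3 — With the output port shorted to ground, the output series arm Z2 runs from the junction to ground; the shunt arm Z3 also runs from the junction to ground. They appear in parallel: Z3 || Z2 = 0 - j2.978e+04 Ω.
Step 4 — Series with input arm Z1: Z_in = Z1 + (Z3 || Z2) = 13.8 - j2.978e+04 Ω = 2.978e+04∠-90.0° Ω.

Z = 13.8 - j2.978e+04 Ω = 2.978e+04∠-90.0° Ω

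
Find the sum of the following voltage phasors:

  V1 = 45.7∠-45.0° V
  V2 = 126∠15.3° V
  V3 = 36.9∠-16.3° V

Step 1 — Convert each phasor to rectangular form:
  V1 = 45.7·(cos(-45.0°) + j·sin(-45.0°)) = 32.31 - j32.31 V
  V2 = 126·(cos(15.3°) + j·sin(15.3°)) = 121.5 + j33.25 V
  V3 = 36.9·(cos(-16.3°) + j·sin(-16.3°)) = 35.42 - j10.36 V
Step 2 — Sum components: V_total = 189.3 - j9.423 V.
Step 3 — Convert to polar: |V_total| = 189.5 V, ∠V_total = -2.9°.

V_total = 189.5∠-2.9° V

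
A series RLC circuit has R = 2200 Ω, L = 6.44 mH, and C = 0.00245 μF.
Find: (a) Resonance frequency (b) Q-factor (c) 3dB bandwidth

Step 1 — Resonance condition Im(Z)=0 gives ω₀ = 1/√(LC).
Step 2 — ω₀ = 1/√(0.00644·2.45e-09) = 2.518e+05 rad/s.
Step 3 — f₀ = ω₀/(2π) = 4.007e+04 Hz.
Step 4 — Series Q: Q = ω₀L/R = 2.518e+05·0.00644/2200 = 0.7369.
Step 5 — 3dB bandwidth: Δω = ω₀/Q = 3.416e+05 rad/s; BW = Δω/(2π) = 5.437e+04 Hz.

(a) f₀ = 4.007e+04 Hz  (b) Q = 0.7369  (c) BW = 5.437e+04 Hz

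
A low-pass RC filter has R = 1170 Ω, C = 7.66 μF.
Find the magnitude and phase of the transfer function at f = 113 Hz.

Step 1 — Angular frequency: ω = 2π·113 = 710 rad/s.
Step 2 — Transfer function: H(jω) = 1/(1 + jωRC).
Step 3 — Denominator: 1 + jωRC = 1 + j·710·1170·7.66e-06 = 1 + j6.363.
Step 4 — H = 0.0241 - j0.1534.
Step 5 — Magnitude: |H| = 0.1552 (-16.2 dB); phase: φ = -81.1°.

|H| = 0.1552 (-16.2 dB), φ = -81.1°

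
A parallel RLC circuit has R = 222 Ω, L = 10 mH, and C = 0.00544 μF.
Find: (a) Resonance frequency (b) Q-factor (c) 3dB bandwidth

Step 1 — Resonance: ω₀ = 1/√(LC) = 1/√(0.01·5.44e-09) = 1.356e+05 rad/s.
Step 2 — f₀ = ω₀/(2π) = 2.158e+04 Hz.
Step 3 — Parallel Q: Q = R/(ω₀L) = 222/(1.356e+05·0.01) = 0.1637.
Step 4 — Bandwidth: Δω = ω₀/Q = 8.28e+05 rad/s; BW = Δω/(2π) = 1.318e+05 Hz.

(a) f₀ = 2.158e+04 Hz  (b) Q = 0.1637  (c) BW = 1.318e+05 Hz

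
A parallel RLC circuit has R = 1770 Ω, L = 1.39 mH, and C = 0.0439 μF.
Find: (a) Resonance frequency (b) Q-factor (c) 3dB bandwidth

Step 1 — Resonance: ω₀ = 1/√(LC) = 1/√(0.00139·4.39e-08) = 1.28e+05 rad/s.
Step 2 — f₀ = ω₀/(2π) = 2.037e+04 Hz.
Step 3 — Parallel Q: Q = R/(ω₀L) = 1770/(1.28e+05·0.00139) = 9.947.
Step 4 — Bandwidth: Δω = ω₀/Q = 1.287e+04 rad/s; BW = Δω/(2π) = 2048 Hz.

(a) f₀ = 2.037e+04 Hz  (b) Q = 9.947  (c) BW = 2048 Hz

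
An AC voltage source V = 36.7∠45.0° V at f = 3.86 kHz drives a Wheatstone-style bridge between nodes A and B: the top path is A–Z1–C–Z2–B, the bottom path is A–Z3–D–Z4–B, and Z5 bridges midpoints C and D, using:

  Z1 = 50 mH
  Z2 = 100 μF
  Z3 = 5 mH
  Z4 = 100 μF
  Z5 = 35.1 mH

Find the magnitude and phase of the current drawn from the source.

Step 1 — Angular frequency: ω = 2π·f = 2π·3860 = 2.425e+04 rad/s.
Step 2 — Component impedances:
  Z1: Z = jωL = j·2.425e+04·0.05 = 0 + j1213 Ω
  Z2: Z = 1/(jωC) = -j/(ω·C) = 0 - j0.4123 Ω
  Z3: Z = jωL = j·2.425e+04·0.005 = 0 + j121.3 Ω
  Z4: Z = 1/(jωC) = -j/(ω·C) = 0 - j0.4123 Ω
  Z5: Z = jωL = j·2.425e+04·0.0351 = 0 + j851.3 Ω
Step 3 — Bridge requires nodal analysis (the Z5 bridge couples midpoints C and D, so the two paths cannot be reduced to a simple series/parallel combination). Setting node B to ground and injecting 1 A at node A, the 3-node admittance system at A, C, D solves to V_A = Z_AB = 0 + j109.9 Ω = 109.9∠90.0° Ω.
Step 4 — Source phasor: V = 36.7∠45.0° V = 25.95 + j25.95 V.
Step 5 — Ohm's law: I = V / Z_total = (25.95 + j25.95) / (0 + j109.9) = 0.2361 - j0.2361 A.
Step 6 — Convert to polar: |I| = 0.3339 A, ∠I = -45.0°.

I = 0.3339∠-45.0° A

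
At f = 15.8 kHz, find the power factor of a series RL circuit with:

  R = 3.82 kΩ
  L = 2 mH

Step 1 — Angular frequency: ω = 2π·f = 2π·1.58e+04 = 9.927e+04 rad/s.
Step 2 — Component impedances:
  R: Z = R = 3820 Ω
  L: Z = jωL = j·9.927e+04·0.002 = 0 + j198.5 Ω
Step 3 — Series combination: Z_total = R + L = 3820 + j198.5 Ω = 3825∠3.0° Ω.
Step 4 — Power factor: PF = cos(φ) = Re(Z)/|Z| = 3820/3825 = 0.9987.
Step 5 — Type: Im(Z) = 198.5 ⇒ lagging (phase φ = 3.0°).

PF = 0.9987 (lagging, φ = 3.0°)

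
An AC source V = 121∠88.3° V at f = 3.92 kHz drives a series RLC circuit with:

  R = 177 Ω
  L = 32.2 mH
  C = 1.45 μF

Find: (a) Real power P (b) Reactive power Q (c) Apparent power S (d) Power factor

Step 1 — Angular frequency: ω = 2π·f = 2π·3920 = 2.463e+04 rad/s.
Step 2 — Component impedances:
  R: Z = R = 177 Ω
  L: Z = jωL = j·2.463e+04·0.0322 = 0 + j793.1 Ω
  C: Z = 1/(jωC) = -j/(ω·C) = 0 - j28 Ω
Step 3 — Series combination: Z_total = R + L + C = 177 + j765.1 Ω = 785.3∠77.0° Ω.
Step 4 — Source phasor: V = 121∠88.3° V = 3.59 + j120.9 V.
Step 5 — Current: I = V / Z = 0.1511 + j0.03026 A = 0.1541∠11.3° A.
Step 6 — Complex power: S = V·I* = 4.202 + j18.16 VA.
Step 7 — Real power: P = Re(S) = 4.202 W.
Step 8 — Reactive power: Q = Im(S) = 18.16 VAR.
Step 9 — Apparent power: |S| = 18.64 VA.
Step 10 — Power factor: PF = P/|S| = 0.2254 (lagging).

(a) P = 4.202 W  (b) Q = 18.16 VAR  (c) S = 18.64 VA  (d) PF = 0.2254 (lagging)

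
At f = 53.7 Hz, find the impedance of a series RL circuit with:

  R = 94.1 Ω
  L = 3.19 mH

Step 1 — Angular frequency: ω = 2π·f = 2π·53.7 = 337.4 rad/s.
Step 2 — Component impedances:
  R: Z = R = 94.1 Ω
  L: Z = jωL = j·337.4·0.00319 = 0 + j1.076 Ω
Step 3 — Series combination: Z_total = R + L = 94.1 + j1.076 Ω = 94.11∠0.7° Ω.

Z = 94.1 + j1.076 Ω = 94.11∠0.7° Ω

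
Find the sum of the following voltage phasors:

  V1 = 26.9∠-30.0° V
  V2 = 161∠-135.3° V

Step 1 — Convert each phasor to rectangular form:
  V1 = 26.9·(cos(-30.0°) + j·sin(-30.0°)) = 23.3 - j13.45 V
  V2 = 161·(cos(-135.3°) + j·sin(-135.3°)) = -114.4 - j113.2 V
Step 2 — Sum components: V_total = -91.14 - j126.7 V.
Step 3 — Convert to polar: |V_total| = 156.1 V, ∠V_total = -125.7°.

V_total = 156.1∠-125.7° V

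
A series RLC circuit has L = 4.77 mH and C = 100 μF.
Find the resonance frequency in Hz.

Step 1 — Resonance condition Im(Z)=0 gives ω₀ = 1/√(LC).
Step 2 — ω₀ = 1/√(0.00477·0.0001) = 1448 rad/s.
Step 3 — f₀ = ω₀/(2π) = 230.4 Hz.

f₀ = 230.4 Hz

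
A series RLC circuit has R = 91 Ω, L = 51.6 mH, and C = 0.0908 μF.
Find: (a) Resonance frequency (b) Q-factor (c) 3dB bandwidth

Step 1 — Resonance: ω₀ = 1/√(LC) = 1/√(0.0516·9.08e-08) = 1.461e+04 rad/s.
Step 2 — f₀ = ω₀/(2π) = 2325 Hz.
Step 3 — Series Q: Q = ω₀L/R = 1.461e+04·0.0516/91 = 8.284.
Step 4 — Bandwidth: Δω = ω₀/Q = 1764 rad/s; BW = Δω/(2π) = 280.7 Hz.

(a) f₀ = 2325 Hz  (b) Q = 8.284  (c) BW = 280.7 Hz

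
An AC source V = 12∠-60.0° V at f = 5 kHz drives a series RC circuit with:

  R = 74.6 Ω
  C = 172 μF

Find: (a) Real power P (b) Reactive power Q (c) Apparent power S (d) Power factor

Step 1 — Angular frequency: ω = 2π·f = 2π·5000 = 3.142e+04 rad/s.
Step 2 — Component impedances:
  R: Z = R = 74.6 Ω
  C: Z = 1/(jωC) = -j/(ω·C) = 0 - j0.1851 Ω
Step 3 — Series combination: Z_total = R + C = 74.6 - j0.1851 Ω = 74.6∠-0.1° Ω.
Step 4 — Source phasor: V = 12∠-60.0° V = 6 - j10.39 V.
Step 5 — Current: I = V / Z = 0.08077 - j0.1391 A = 0.1609∠-59.9° A.
Step 6 — Complex power: S = V·I* = 1.93 - j0.004789 VA.
Step 7 — Real power: P = Re(S) = 1.93 W.
Step 8 — Reactive power: Q = Im(S) = -0.004789 VAR.
Step 9 — Apparent power: |S| = 1.93 VA.
Step 10 — Power factor: PF = P/|S| = 1 (leading).

(a) P = 1.93 W  (b) Q = -0.004789 VAR  (c) S = 1.93 VA  (d) PF = 1 (leading)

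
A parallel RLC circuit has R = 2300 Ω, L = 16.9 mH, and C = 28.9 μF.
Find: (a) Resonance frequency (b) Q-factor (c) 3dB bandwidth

Step 1 — Resonance: ω₀ = 1/√(LC) = 1/√(0.0169·2.89e-05) = 1431 rad/s.
Step 2 — f₀ = ω₀/(2π) = 227.7 Hz.
Step 3 — Parallel Q: Q = R/(ω₀L) = 2300/(1431·0.0169) = 95.11.
Step 4 — Bandwidth: Δω = ω₀/Q = 15.04 rad/s; BW = Δω/(2π) = 2.394 Hz.

(a) f₀ = 227.7 Hz  (b) Q = 95.11  (c) BW = 2.394 Hz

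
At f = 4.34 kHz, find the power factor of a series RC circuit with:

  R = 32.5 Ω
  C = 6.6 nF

Step 1 — Angular frequency: ω = 2π·f = 2π·4340 = 2.727e+04 rad/s.
Step 2 — Component impedances:
  R: Z = R = 32.5 Ω
  C: Z = 1/(jωC) = -j/(ω·C) = 0 - j5556 Ω
Step 3 — Series combination: Z_total = R + C = 32.5 - j5556 Ω = 5556∠-89.7° Ω.
Step 4 — Power factor: PF = cos(φ) = Re(Z)/|Z| = 32.5/5556.4 = 0.005849.
Step 5 — Type: Im(Z) = -5556 ⇒ leading (phase φ = -89.7°).

PF = 0.005849 (leading, φ = -89.7°)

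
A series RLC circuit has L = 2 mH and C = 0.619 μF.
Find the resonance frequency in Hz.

Step 1 — Resonance condition Im(Z)=0 gives ω₀ = 1/√(LC).
Step 2 — ω₀ = 1/√(0.002·6.19e-07) = 2.842e+04 rad/s.
Step 3 — f₀ = ω₀/(2π) = 4523 Hz.

f₀ = 4523 Hz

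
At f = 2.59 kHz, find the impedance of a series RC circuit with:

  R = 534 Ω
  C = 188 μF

Step 1 — Angular frequency: ω = 2π·f = 2π·2590 = 1.627e+04 rad/s.
Step 2 — Component impedances:
  R: Z = R = 534 Ω
  C: Z = 1/(jωC) = -j/(ω·C) = 0 - j0.3269 Ω
Step 3 — Series combination: Z_total = R + C = 534 - j0.3269 Ω = 534∠-0.0° Ω.

Z = 534 - j0.3269 Ω = 534∠-0.0° Ω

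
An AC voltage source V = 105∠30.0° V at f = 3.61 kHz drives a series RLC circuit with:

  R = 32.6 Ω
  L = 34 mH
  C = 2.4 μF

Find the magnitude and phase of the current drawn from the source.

Step 1 — Angular frequency: ω = 2π·f = 2π·3610 = 2.268e+04 rad/s.
Step 2 — Component impedances:
  R: Z = R = 32.6 Ω
  L: Z = jωL = j·2.268e+04·0.034 = 0 + j771.2 Ω
  C: Z = 1/(jωC) = -j/(ω·C) = 0 - j18.37 Ω
Step 3 — Series combination: Z_total = R + L + C = 32.6 + j752.8 Ω = 753.5∠87.5° Ω.
Step 4 — Source phasor: V = 105∠30.0° V = 90.93 + j52.5 V.
Step 5 — Ohm's law: I = V / Z_total = (90.93 + j52.5) / (32.6 + j752.8) = 0.07483 - j0.1175 A.
Step 6 — Convert to polar: |I| = 0.1393 A, ∠I = -57.5°.

I = 0.1393∠-57.5° A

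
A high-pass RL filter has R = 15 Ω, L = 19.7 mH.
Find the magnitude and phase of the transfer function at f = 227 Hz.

Step 1 — Angular frequency: ω = 2π·227 = 1426 rad/s.
Step 2 — Transfer function: H(jω) = jωL/(R + jωL).
Step 3 — Numerator jωL = j·28.1; denominator R + jωL = 15 + j28.1.
Step 4 — H = 0.7782 + j0.4154.
Step 5 — Magnitude: |H| = 0.8822 (-1.1 dB); phase: φ = 28.1°.

|H| = 0.8822 (-1.1 dB), φ = 28.1°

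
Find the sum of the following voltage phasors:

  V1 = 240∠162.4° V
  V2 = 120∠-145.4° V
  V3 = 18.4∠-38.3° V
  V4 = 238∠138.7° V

Step 1 — Convert each phasor to rectangular form:
  V1 = 240·(cos(162.4°) + j·sin(162.4°)) = -228.8 + j72.57 V
  V2 = 120·(cos(-145.4°) + j·sin(-145.4°)) = -98.78 - j68.14 V
  V3 = 18.4·(cos(-38.3°) + j·sin(-38.3°)) = 14.44 - j11.4 V
  V4 = 238·(cos(138.7°) + j·sin(138.7°)) = -178.8 + j157.1 V
Step 2 — Sum components: V_total = -491.9 + j150.1 V.
Step 3 — Convert to polar: |V_total| = 514.3 V, ∠V_total = 163.0°.

V_total = 514.3∠163.0° V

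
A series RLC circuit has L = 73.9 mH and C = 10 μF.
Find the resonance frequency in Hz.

Step 1 — Resonance condition Im(Z)=0 gives ω₀ = 1/√(LC).
Step 2 — ω₀ = 1/√(0.0739·1e-05) = 1163 rad/s.
Step 3 — f₀ = ω₀/(2π) = 185.1 Hz.

f₀ = 185.1 Hz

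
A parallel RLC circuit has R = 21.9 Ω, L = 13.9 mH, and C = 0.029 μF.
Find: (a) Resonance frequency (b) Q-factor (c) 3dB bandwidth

Step 1 — Resonance: ω₀ = 1/√(LC) = 1/√(0.0139·2.9e-08) = 4.981e+04 rad/s.
Step 2 — f₀ = ω₀/(2π) = 7927 Hz.
Step 3 — Parallel Q: Q = R/(ω₀L) = 21.9/(4.981e+04·0.0139) = 0.03163.
Step 4 — Bandwidth: Δω = ω₀/Q = 1.575e+06 rad/s; BW = Δω/(2π) = 2.506e+05 Hz.

(a) f₀ = 7927 Hz  (b) Q = 0.03163  (c) BW = 2.506e+05 Hz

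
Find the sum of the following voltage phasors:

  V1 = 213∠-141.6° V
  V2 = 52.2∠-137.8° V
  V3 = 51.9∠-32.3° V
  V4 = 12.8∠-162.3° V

Step 1 — Convert each phasor to rectangular form:
  V1 = 213·(cos(-141.6°) + j·sin(-141.6°)) = -166.9 - j132.3 V
  V2 = 52.2·(cos(-137.8°) + j·sin(-137.8°)) = -38.67 - j35.06 V
  V3 = 51.9·(cos(-32.3°) + j·sin(-32.3°)) = 43.87 - j27.73 V
  V4 = 12.8·(cos(-162.3°) + j·sin(-162.3°)) = -12.19 - j3.892 V
Step 2 — Sum components: V_total = -173.9 - j199 V.
Step 3 — Convert to polar: |V_total| = 264.3 V, ∠V_total = -131.2°.

V_total = 264.3∠-131.2° V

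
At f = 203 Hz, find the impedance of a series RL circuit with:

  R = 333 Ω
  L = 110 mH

Step 1 — Angular frequency: ω = 2π·f = 2π·203 = 1275 rad/s.
Step 2 — Component impedances:
  R: Z = R = 333 Ω
  L: Z = jωL = j·1275·0.11 = 0 + j140.3 Ω
Step 3 — Series combination: Z_total = R + L = 333 + j140.3 Ω = 361.4∠22.8° Ω.

Z = 333 + j140.3 Ω = 361.4∠22.8° Ω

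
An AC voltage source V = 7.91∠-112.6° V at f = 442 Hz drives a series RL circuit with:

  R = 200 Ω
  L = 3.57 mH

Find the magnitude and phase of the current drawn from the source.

Step 1 — Angular frequency: ω = 2π·f = 2π·442 = 2777 rad/s.
Step 2 — Component impedances:
  R: Z = R = 200 Ω
  L: Z = jωL = j·2777·0.00357 = 0 + j9.914 Ω
Step 3 — Series combination: Z_total = R + L = 200 + j9.914 Ω = 200.2∠2.8° Ω.
Step 4 — Source phasor: V = 7.91∠-112.6° V = -3.04 - j7.303 V.
Step 5 — Ohm's law: I = V / Z_total = (-3.04 - j7.303) / (200 + j9.914) = -0.01697 - j0.03567 A.
Step 6 — Convert to polar: |I| = 0.0395 A, ∠I = -115.4°.

I = 0.0395∠-115.4° A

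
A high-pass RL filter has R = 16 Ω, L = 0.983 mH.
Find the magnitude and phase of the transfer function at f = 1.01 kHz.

Step 1 — Angular frequency: ω = 2π·1010 = 6346 rad/s.
Step 2 — Transfer function: H(jω) = jωL/(R + jωL).
Step 3 — Numerator jωL = j·6.238; denominator R + jωL = 16 + j6.238.
Step 4 — H = 0.132 + j0.3384.
Step 5 — Magnitude: |H| = 0.3633 (-8.8 dB); phase: φ = 68.7°.

|H| = 0.3633 (-8.8 dB), φ = 68.7°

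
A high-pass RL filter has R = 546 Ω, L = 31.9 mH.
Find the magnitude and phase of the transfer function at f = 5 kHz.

Step 1 — Angular frequency: ω = 2π·5000 = 3.142e+04 rad/s.
Step 2 — Transfer function: H(jω) = jωL/(R + jωL).
Step 3 — Numerator jωL = j·1002; denominator R + jωL = 546 + j1002.
Step 4 — H = 0.7711 + j0.4201.
Step 5 — Magnitude: |H| = 0.8781 (-1.1 dB); phase: φ = 28.6°.

|H| = 0.8781 (-1.1 dB), φ = 28.6°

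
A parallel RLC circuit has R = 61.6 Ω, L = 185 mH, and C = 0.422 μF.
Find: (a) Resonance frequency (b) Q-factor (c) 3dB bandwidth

Step 1 — Resonance: ω₀ = 1/√(LC) = 1/√(0.185·4.22e-07) = 3579 rad/s.
Step 2 — f₀ = ω₀/(2π) = 569.6 Hz.
Step 3 — Parallel Q: Q = R/(ω₀L) = 61.6/(3579·0.185) = 0.09304.
Step 4 — Bandwidth: Δω = ω₀/Q = 3.847e+04 rad/s; BW = Δω/(2π) = 6122 Hz.

(a) f₀ = 569.6 Hz  (b) Q = 0.09304  (c) BW = 6122 Hz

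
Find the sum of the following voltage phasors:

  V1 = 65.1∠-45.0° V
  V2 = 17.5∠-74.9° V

Step 1 — Convert each phasor to rectangular form:
  V1 = 65.1·(cos(-45.0°) + j·sin(-45.0°)) = 46.03 - j46.03 V
  V2 = 17.5·(cos(-74.9°) + j·sin(-74.9°)) = 4.559 - j16.9 V
Step 2 — Sum components: V_total = 50.59 - j62.93 V.
Step 3 — Convert to polar: |V_total| = 80.74 V, ∠V_total = -51.2°.

V_total = 80.74∠-51.2° V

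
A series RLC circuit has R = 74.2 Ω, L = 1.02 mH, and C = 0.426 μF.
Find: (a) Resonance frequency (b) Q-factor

Step 1 — Resonance condition Im(Z)=0 gives ω₀ = 1/√(LC).
Step 2 — ω₀ = 1/√(0.00102·4.26e-07) = 4.797e+04 rad/s.
Step 3 — f₀ = ω₀/(2π) = 7635 Hz.
Step 4 — Series Q: Q = ω₀L/R = 4.797e+04·0.00102/74.2 = 0.6595.

(a) f₀ = 7635 Hz  (b) Q = 0.6595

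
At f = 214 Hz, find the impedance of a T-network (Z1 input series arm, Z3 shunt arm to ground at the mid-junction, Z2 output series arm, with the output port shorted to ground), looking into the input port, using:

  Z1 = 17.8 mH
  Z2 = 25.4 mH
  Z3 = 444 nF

Step 1 — Angular frequency: ω = 2π·f = 2π·214 = 1345 rad/s.
Step 2 — Component impedances:
  Z1: Z = jωL = j·1345·0.0178 = 0 + j23.93 Ω
  Z2: Z = jωL = j·1345·0.0254 = 0 + j34.15 Ω
  Z3: Z = 1/(jωC) = -j/(ω·C) = 0 - j1675 Ω
Step 3 — With the output port shorted to ground, the output series arm Z2 runs from the junction to ground; the shunt arm Z3 also runs from the junction to ground. They appear in parallel: Z3 || Z2 = 0 + j34.86 Ω.
Step 4 — Series with input arm Z1: Z_in = Z1 + (Z3 || Z2) = 0 + j58.8 Ω = 58.8∠90.0° Ω.

Z = 0 + j58.8 Ω = 58.8∠90.0° Ω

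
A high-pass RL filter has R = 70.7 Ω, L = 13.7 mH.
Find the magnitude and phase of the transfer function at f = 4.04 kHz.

Step 1 — Angular frequency: ω = 2π·4040 = 2.538e+04 rad/s.
Step 2 — Transfer function: H(jω) = jωL/(R + jωL).
Step 3 — Numerator jωL = j·347.8; denominator R + jωL = 70.7 + j347.8.
Step 4 — H = 0.9603 + j0.1952.
Step 5 — Magnitude: |H| = 0.98 (-0.2 dB); phase: φ = 11.5°.

|H| = 0.98 (-0.2 dB), φ = 11.5°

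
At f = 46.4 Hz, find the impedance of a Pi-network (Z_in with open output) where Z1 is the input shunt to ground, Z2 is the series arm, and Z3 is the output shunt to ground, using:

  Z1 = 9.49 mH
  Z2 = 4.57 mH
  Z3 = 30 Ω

Step 1 — Angular frequency: ω = 2π·f = 2π·46.4 = 291.5 rad/s.
Step 2 — Component impedances:
  Z1: Z = jωL = j·291.5·0.00949 = 0 + j2.767 Ω
  Z2: Z = jωL = j·291.5·0.00457 = 0 + j1.332 Ω
  Z3: Z = R = 30 Ω
Step 3 — With open output, the series arm Z2 and the output shunt Z3 appear in series to ground: Z2 + Z3 = 30 + j1.332 Ω.
Step 4 — Parallel with input shunt Z1: Z_in = Z1 || (Z2 + Z3) = 0.2505 + j2.732 Ω = 2.744∠84.8° Ω.

Z = 0.2505 + j2.732 Ω = 2.744∠84.8° Ω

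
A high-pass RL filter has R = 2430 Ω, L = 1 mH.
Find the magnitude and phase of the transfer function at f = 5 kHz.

Step 1 — Angular frequency: ω = 2π·5000 = 3.142e+04 rad/s.
Step 2 — Transfer function: H(jω) = jωL/(R + jωL).
Step 3 — Numerator jωL = j·31.42; denominator R + jωL = 2430 + j31.42.
Step 4 — H = 0.0001671 + j0.01293.
Step 5 — Magnitude: |H| = 0.01293 (-37.8 dB); phase: φ = 89.3°.

|H| = 0.01293 (-37.8 dB), φ = 89.3°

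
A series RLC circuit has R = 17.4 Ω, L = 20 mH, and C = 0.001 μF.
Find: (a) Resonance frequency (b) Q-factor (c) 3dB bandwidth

Step 1 — Resonance condition Im(Z)=0 gives ω₀ = 1/√(LC).
Step 2 — ω₀ = 1/√(0.02·1e-09) = 2.236e+05 rad/s.
Step 3 — f₀ = ω₀/(2π) = 3.559e+04 Hz.
Step 4 — Series Q: Q = ω₀L/R = 2.236e+05·0.02/17.4 = 257.
Step 5 — 3dB bandwidth: Δω = ω₀/Q = 870 rad/s; BW = Δω/(2π) = 138.5 Hz.

(a) f₀ = 3.559e+04 Hz  (b) Q = 257  (c) BW = 138.5 Hz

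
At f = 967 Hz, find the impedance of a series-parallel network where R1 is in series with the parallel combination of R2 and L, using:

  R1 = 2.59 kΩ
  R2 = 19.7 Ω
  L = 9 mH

Step 1 — Angular frequency: ω = 2π·f = 2π·967 = 6076 rad/s.
Step 2 — Component impedances:
  R1: Z = R = 2590 Ω
  R2: Z = R = 19.7 Ω
  L: Z = jωL = j·6076·0.009 = 0 + j54.68 Ω
Step 3 — Parallel branch: R2 || L = 1/(1/R2 + 1/L) = 17.44 + j6.282 Ω.
Step 4 — Series with R1: Z_total = R1 + (R2 || L) = 2607 + j6.282 Ω = 2607∠0.1° Ω.

Z = 2607 + j6.282 Ω = 2607∠0.1° Ω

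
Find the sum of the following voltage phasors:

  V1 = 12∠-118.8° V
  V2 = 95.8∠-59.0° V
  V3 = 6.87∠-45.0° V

Step 1 — Convert each phasor to rectangular form:
  V1 = 12·(cos(-118.8°) + j·sin(-118.8°)) = -5.781 - j10.52 V
  V2 = 95.8·(cos(-59.0°) + j·sin(-59.0°)) = 49.34 - j82.12 V
  V3 = 6.87·(cos(-45.0°) + j·sin(-45.0°)) = 4.858 - j4.858 V
Step 2 — Sum components: V_total = 48.42 - j97.49 V.
Step 3 — Convert to polar: |V_total| = 108.9 V, ∠V_total = -63.6°.

V_total = 108.9∠-63.6° V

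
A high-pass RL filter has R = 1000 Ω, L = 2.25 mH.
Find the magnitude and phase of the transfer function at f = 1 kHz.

Step 1 — Angular frequency: ω = 2π·1000 = 6283 rad/s.
Step 2 — Transfer function: H(jω) = jωL/(R + jωL).
Step 3 — Numerator jωL = j·14.14; denominator R + jωL = 1000 + j14.14.
Step 4 — H = 0.0001998 + j0.01413.
Step 5 — Magnitude: |H| = 0.01414 (-37.0 dB); phase: φ = 89.2°.

|H| = 0.01414 (-37.0 dB), φ = 89.2°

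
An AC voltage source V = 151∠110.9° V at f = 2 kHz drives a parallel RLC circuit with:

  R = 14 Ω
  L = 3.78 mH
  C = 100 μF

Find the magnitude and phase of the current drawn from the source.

Step 1 — Angular frequency: ω = 2π·f = 2π·2000 = 1.257e+04 rad/s.
Step 2 — Component impedances:
  R: Z = R = 14 Ω
  L: Z = jωL = j·1.257e+04·0.00378 = 0 + j47.5 Ω
  C: Z = 1/(jωC) = -j/(ω·C) = 0 - j0.7958 Ω
Step 3 — Parallel combination: 1/Z_total = 1/R + 1/L + 1/C; Z_total = 0.04663 - j0.8066 Ω = 0.808∠-86.7° Ω.
Step 4 — Source phasor: V = 151∠110.9° V = -53.87 + j141.1 V.
Step 5 — Ohm's law: I = V / Z_total = (-53.87 + j141.1) / (0.04663 - j0.8066) = -178.1 - j56.48 A.
Step 6 — Convert to polar: |I| = 186.9 A, ∠I = -162.4°.

I = 186.9∠-162.4° A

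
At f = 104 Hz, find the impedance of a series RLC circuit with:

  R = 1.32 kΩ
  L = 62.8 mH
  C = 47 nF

Step 1 — Angular frequency: ω = 2π·f = 2π·104 = 653.5 rad/s.
Step 2 — Component impedances:
  R: Z = R = 1320 Ω
  L: Z = jωL = j·653.5·0.0628 = 0 + j41.04 Ω
  C: Z = 1/(jωC) = -j/(ω·C) = 0 - j3.256e+04 Ω
Step 3 — Series combination: Z_total = R + L + C = 1320 - j3.252e+04 Ω = 3.255e+04∠-87.7° Ω.

Z = 1320 - j3.252e+04 Ω = 3.255e+04∠-87.7° Ω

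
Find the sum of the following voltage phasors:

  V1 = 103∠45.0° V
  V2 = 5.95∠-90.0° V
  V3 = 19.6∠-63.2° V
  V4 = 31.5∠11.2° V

Step 1 — Convert each phasor to rectangular form:
  V1 = 103·(cos(45.0°) + j·sin(45.0°)) = 72.83 + j72.83 V
  V2 = 5.95·(cos(-90.0°) + j·sin(-90.0°)) = 0 - j5.95 V
  V3 = 19.6·(cos(-63.2°) + j·sin(-63.2°)) = 8.837 - j17.49 V
  V4 = 31.5·(cos(11.2°) + j·sin(11.2°)) = 30.9 + j6.118 V
Step 2 — Sum components: V_total = 112.6 + j55.51 V.
Step 3 — Convert to polar: |V_total| = 125.5 V, ∠V_total = 26.2°.

V_total = 125.5∠26.2° V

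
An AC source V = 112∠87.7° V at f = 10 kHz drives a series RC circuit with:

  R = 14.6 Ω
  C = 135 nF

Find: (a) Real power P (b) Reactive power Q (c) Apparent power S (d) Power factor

Step 1 — Angular frequency: ω = 2π·f = 2π·1e+04 = 6.283e+04 rad/s.
Step 2 — Component impedances:
  R: Z = R = 14.6 Ω
  C: Z = 1/(jωC) = -j/(ω·C) = 0 - j117.9 Ω
Step 3 — Series combination: Z_total = R + C = 14.6 - j117.9 Ω = 118.8∠-82.9° Ω.
Step 4 — Source phasor: V = 112∠87.7° V = 4.495 + j111.9 V.
Step 5 — Current: I = V / Z = -0.9303 + j0.1533 A = 0.9428∠170.6° A.
Step 6 — Complex power: S = V·I* = 12.98 - j104.8 VA.
Step 7 — Real power: P = Re(S) = 12.98 W.
Step 8 — Reactive power: Q = Im(S) = -104.8 VAR.
Step 9 — Apparent power: |S| = 105.6 VA.
Step 10 — Power factor: PF = P/|S| = 0.1229 (leading).

(a) P = 12.98 W  (b) Q = -104.8 VAR  (c) S = 105.6 VA  (d) PF = 0.1229 (leading)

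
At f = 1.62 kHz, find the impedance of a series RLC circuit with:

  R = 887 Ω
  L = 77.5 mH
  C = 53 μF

Step 1 — Angular frequency: ω = 2π·f = 2π·1620 = 1.018e+04 rad/s.
Step 2 — Component impedances:
  R: Z = R = 887 Ω
  L: Z = jωL = j·1.018e+04·0.0775 = 0 + j788.9 Ω
  C: Z = 1/(jωC) = -j/(ω·C) = 0 - j1.854 Ω
Step 3 — Series combination: Z_total = R + L + C = 887 + j787 Ω = 1186∠41.6° Ω.

Z = 887 + j787 Ω = 1186∠41.6° Ω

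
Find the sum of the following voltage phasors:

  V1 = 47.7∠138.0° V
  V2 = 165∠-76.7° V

Step 1 — Convert each phasor to rectangular form:
  V1 = 47.7·(cos(138.0°) + j·sin(138.0°)) = -35.45 + j31.92 V
  V2 = 165·(cos(-76.7°) + j·sin(-76.7°)) = 37.96 - j160.6 V
Step 2 — Sum components: V_total = 2.51 - j128.7 V.
Step 3 — Convert to polar: |V_total| = 128.7 V, ∠V_total = -88.9°.

V_total = 128.7∠-88.9° V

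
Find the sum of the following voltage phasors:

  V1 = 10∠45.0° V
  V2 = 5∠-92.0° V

Step 1 — Convert each phasor to rectangular form:
  V1 = 10·(cos(45.0°) + j·sin(45.0°)) = 7.071 + j7.071 V
  V2 = 5·(cos(-92.0°) + j·sin(-92.0°)) = -0.1745 - j4.997 V
Step 2 — Sum components: V_total = 6.897 + j2.074 V.
Step 3 — Convert to polar: |V_total| = 7.202 V, ∠V_total = 16.7°.

V_total = 7.202∠16.7° V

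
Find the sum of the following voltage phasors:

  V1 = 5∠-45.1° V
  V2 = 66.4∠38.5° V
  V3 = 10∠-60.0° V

Step 1 — Convert each phasor to rectangular form:
  V1 = 5·(cos(-45.1°) + j·sin(-45.1°)) = 3.529 - j3.542 V
  V2 = 66.4·(cos(38.5°) + j·sin(38.5°)) = 51.97 + j41.33 V
  V3 = 10·(cos(-60.0°) + j·sin(-60.0°)) = 5 - j8.66 V
Step 2 — Sum components: V_total = 60.49 + j29.13 V.
Step 3 — Convert to polar: |V_total| = 67.14 V, ∠V_total = 25.7°.

V_total = 67.14∠25.7° V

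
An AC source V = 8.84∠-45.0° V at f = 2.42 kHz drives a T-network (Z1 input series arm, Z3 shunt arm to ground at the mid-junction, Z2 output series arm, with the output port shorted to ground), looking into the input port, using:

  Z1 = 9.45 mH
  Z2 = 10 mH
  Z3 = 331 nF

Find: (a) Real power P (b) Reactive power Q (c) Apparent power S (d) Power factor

Step 1 — Angular frequency: ω = 2π·f = 2π·2420 = 1.521e+04 rad/s.
Step 2 — Component impedances:
  Z1: Z = jωL = j·1.521e+04·0.00945 = 0 + j143.7 Ω
  Z2: Z = jωL = j·1.521e+04·0.01 = 0 + j152.1 Ω
  Z3: Z = 1/(jωC) = -j/(ω·C) = 0 - j198.7 Ω
Step 3 — With the output port shorted to ground, the output series arm Z2 runs from the junction to ground; the shunt arm Z3 also runs from the junction to ground. They appear in parallel: Z3 || Z2 = 0 + j647.8 Ω.
Step 4 — Series with input arm Z1: Z_in = Z1 + (Z3 || Z2) = 0 + j791.5 Ω = 791.5∠90.0° Ω.
Step 5 — Source phasor: V = 8.84∠-45.0° V = 6.251 - j6.251 V.
Step 6 — Current: I = V / Z = -0.007898 - j0.007898 A = 0.01117∠-135.0° A.
Step 7 — Complex power: S = V·I* = 0 + j0.09873 VA.
Step 8 — Real power: P = Re(S) = 0 W.
Step 9 — Reactive power: Q = Im(S) = 0.09873 VAR.
Step 10 — Apparent power: |S| = 0.09873 VA.
Step 11 — Power factor: PF = P/|S| = 0 (lagging).

(a) P = 0 W  (b) Q = 0.09873 VAR  (c) S = 0.09873 VA  (d) PF = 0 (lagging)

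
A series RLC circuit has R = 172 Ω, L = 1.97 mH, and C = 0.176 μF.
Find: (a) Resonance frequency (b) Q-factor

Step 1 — Resonance condition Im(Z)=0 gives ω₀ = 1/√(LC).
Step 2 — ω₀ = 1/√(0.00197·1.76e-07) = 5.37e+04 rad/s.
Step 3 — f₀ = ω₀/(2π) = 8547 Hz.
Step 4 — Series Q: Q = ω₀L/R = 5.37e+04·0.00197/172 = 0.6151.

(a) f₀ = 8547 Hz  (b) Q = 0.6151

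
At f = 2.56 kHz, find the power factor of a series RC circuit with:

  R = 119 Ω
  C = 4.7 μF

Step 1 — Angular frequency: ω = 2π·f = 2π·2560 = 1.608e+04 rad/s.
Step 2 — Component impedances:
  R: Z = R = 119 Ω
  C: Z = 1/(jωC) = -j/(ω·C) = 0 - j13.23 Ω
Step 3 — Series combination: Z_total = R + C = 119 - j13.23 Ω = 119.7∠-6.3° Ω.
Step 4 — Power factor: PF = cos(φ) = Re(Z)/|Z| = 119/119.73 = 0.9939.
Step 5 — Type: Im(Z) = -13.23 ⇒ leading (phase φ = -6.3°).

PF = 0.9939 (leading, φ = -6.3°)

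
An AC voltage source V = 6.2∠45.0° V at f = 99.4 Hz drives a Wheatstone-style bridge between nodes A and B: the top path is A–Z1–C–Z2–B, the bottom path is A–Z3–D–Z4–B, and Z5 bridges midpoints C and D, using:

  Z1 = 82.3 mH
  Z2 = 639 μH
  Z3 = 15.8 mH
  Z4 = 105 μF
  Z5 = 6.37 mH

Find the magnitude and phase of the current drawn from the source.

Step 1 — Angular frequency: ω = 2π·f = 2π·99.4 = 624.5 rad/s.
Step 2 — Component impedances:
  Z1: Z = jωL = j·624.5·0.0823 = 0 + j51.4 Ω
  Z2: Z = jωL = j·624.5·0.000639 = 0 + j0.3991 Ω
  Z3: Z = jωL = j·624.5·0.0158 = 0 + j9.868 Ω
  Z4: Z = 1/(jωC) = -j/(ω·C) = 0 - j15.25 Ω
  Z5: Z = jωL = j·624.5·0.00637 = 0 + j3.978 Ω
Step 3 — Bridge requires nodal analysis (the Z5 bridge couples midpoints C and D, so the two paths cannot be reduced to a simple series/parallel combination). Setting node B to ground and injecting 1 A at node A, the 3-node admittance system at A, C, D solves to V_A = Z_AB = 0 + j12.43 Ω = 12.43∠90.0° Ω.
Step 4 — Source phasor: V = 6.2∠45.0° V = 4.384 + j4.384 V.
Step 5 — Ohm's law: I = V / Z_total = (4.384 + j4.384) / (0 + j12.43) = 0.3527 - j0.3527 A.
Step 6 — Convert to polar: |I| = 0.4988 A, ∠I = -45.0°.

I = 0.4988∠-45.0° A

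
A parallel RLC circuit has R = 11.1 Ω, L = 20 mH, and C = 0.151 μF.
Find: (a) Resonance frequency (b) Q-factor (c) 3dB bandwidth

Step 1 — Resonance: ω₀ = 1/√(LC) = 1/√(0.02·1.51e-07) = 1.82e+04 rad/s.
Step 2 — f₀ = ω₀/(2π) = 2896 Hz.
Step 3 — Parallel Q: Q = R/(ω₀L) = 11.1/(1.82e+04·0.02) = 0.0305.
Step 4 — Bandwidth: Δω = ω₀/Q = 5.966e+05 rad/s; BW = Δω/(2π) = 9.496e+04 Hz.

(a) f₀ = 2896 Hz  (b) Q = 0.0305  (c) BW = 9.496e+04 Hz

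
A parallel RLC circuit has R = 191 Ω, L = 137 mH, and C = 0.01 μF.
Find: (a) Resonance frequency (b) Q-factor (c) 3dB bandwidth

Step 1 — Resonance: ω₀ = 1/√(LC) = 1/√(0.137·1e-08) = 2.702e+04 rad/s.
Step 2 — f₀ = ω₀/(2π) = 4300 Hz.
Step 3 — Parallel Q: Q = R/(ω₀L) = 191/(2.702e+04·0.137) = 0.0516.
Step 4 — Bandwidth: Δω = ω₀/Q = 5.236e+05 rad/s; BW = Δω/(2π) = 8.333e+04 Hz.

(a) f₀ = 4300 Hz  (b) Q = 0.0516  (c) BW = 8.333e+04 Hz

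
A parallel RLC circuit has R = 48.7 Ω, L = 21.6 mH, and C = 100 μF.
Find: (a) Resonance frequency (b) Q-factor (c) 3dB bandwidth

Step 1 — Resonance: ω₀ = 1/√(LC) = 1/√(0.0216·0.0001) = 680.4 rad/s.
Step 2 — f₀ = ω₀/(2π) = 108.3 Hz.
Step 3 — Parallel Q: Q = R/(ω₀L) = 48.7/(680.4·0.0216) = 3.314.
Step 4 — Bandwidth: Δω = ω₀/Q = 205.3 rad/s; BW = Δω/(2π) = 32.68 Hz.

(a) f₀ = 108.3 Hz  (b) Q = 3.314  (c) BW = 32.68 Hz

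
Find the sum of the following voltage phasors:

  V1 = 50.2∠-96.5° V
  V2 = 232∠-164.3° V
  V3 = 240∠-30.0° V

Step 1 — Convert each phasor to rectangular form:
  V1 = 50.2·(cos(-96.5°) + j·sin(-96.5°)) = -5.683 - j49.88 V
  V2 = 232·(cos(-164.3°) + j·sin(-164.3°)) = -223.3 - j62.78 V
  V3 = 240·(cos(-30.0°) + j·sin(-30.0°)) = 207.8 - j120 V
Step 2 — Sum components: V_total = -21.18 - j232.7 V.
Step 3 — Convert to polar: |V_total| = 233.6 V, ∠V_total = -95.2°.

V_total = 233.6∠-95.2° V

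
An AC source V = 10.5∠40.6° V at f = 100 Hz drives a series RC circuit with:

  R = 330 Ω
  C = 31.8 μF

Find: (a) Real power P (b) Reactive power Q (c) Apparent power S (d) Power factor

Step 1 — Angular frequency: ω = 2π·f = 2π·100 = 628.3 rad/s.
Step 2 — Component impedances:
  R: Z = R = 330 Ω
  C: Z = 1/(jωC) = -j/(ω·C) = 0 - j50.05 Ω
Step 3 — Series combination: Z_total = R + C = 330 - j50.05 Ω = 333.8∠-8.6° Ω.
Step 4 — Source phasor: V = 10.5∠40.6° V = 7.972 + j6.833 V.
Step 5 — Current: I = V / Z = 0.02055 + j0.02382 A = 0.03146∠49.2° A.
Step 6 — Complex power: S = V·I* = 0.3266 - j0.04953 VA.
Step 7 — Real power: P = Re(S) = 0.3266 W.
Step 8 — Reactive power: Q = Im(S) = -0.04953 VAR.
Step 9 — Apparent power: |S| = 0.3303 VA.
Step 10 — Power factor: PF = P/|S| = 0.9887 (leading).

(a) P = 0.3266 W  (b) Q = -0.04953 VAR  (c) S = 0.3303 VA  (d) PF = 0.9887 (leading)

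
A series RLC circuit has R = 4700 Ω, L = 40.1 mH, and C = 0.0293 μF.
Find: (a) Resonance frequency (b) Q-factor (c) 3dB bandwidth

Step 1 — Resonance condition Im(Z)=0 gives ω₀ = 1/√(LC).
Step 2 — ω₀ = 1/√(0.0401·2.93e-08) = 2.917e+04 rad/s.
Step 3 — f₀ = ω₀/(2π) = 4643 Hz.
Step 4 — Series Q: Q = ω₀L/R = 2.917e+04·0.0401/4700 = 0.2489.
Step 5 — 3dB bandwidth: Δω = ω₀/Q = 1.172e+05 rad/s; BW = Δω/(2π) = 1.865e+04 Hz.

(a) f₀ = 4643 Hz  (b) Q = 0.2489  (c) BW = 1.865e+04 Hz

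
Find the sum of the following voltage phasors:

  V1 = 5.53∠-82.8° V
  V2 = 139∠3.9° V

Step 1 — Convert each phasor to rectangular form:
  V1 = 5.53·(cos(-82.8°) + j·sin(-82.8°)) = 0.6931 - j5.486 V
  V2 = 139·(cos(3.9°) + j·sin(3.9°)) = 138.7 + j9.454 V
Step 2 — Sum components: V_total = 139.4 + j3.968 V.
Step 3 — Convert to polar: |V_total| = 139.4 V, ∠V_total = 1.6°.

V_total = 139.4∠1.6° V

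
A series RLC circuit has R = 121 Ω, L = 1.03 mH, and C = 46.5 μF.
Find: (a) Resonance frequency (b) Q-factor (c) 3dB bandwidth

Step 1 — Resonance: ω₀ = 1/√(LC) = 1/√(0.00103·4.65e-05) = 4569 rad/s.
Step 2 — f₀ = ω₀/(2π) = 727.2 Hz.
Step 3 — Series Q: Q = ω₀L/R = 4569·0.00103/121 = 0.0389.
Step 4 — Bandwidth: Δω = ω₀/Q = 1.175e+05 rad/s; BW = Δω/(2π) = 1.87e+04 Hz.

(a) f₀ = 727.2 Hz  (b) Q = 0.0389  (c) BW = 1.87e+04 Hz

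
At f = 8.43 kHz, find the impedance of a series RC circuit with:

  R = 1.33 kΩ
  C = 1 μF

Step 1 — Angular frequency: ω = 2π·f = 2π·8430 = 5.297e+04 rad/s.
Step 2 — Component impedances:
  R: Z = R = 1330 Ω
  C: Z = 1/(jωC) = -j/(ω·C) = 0 - j18.88 Ω
Step 3 — Series combination: Z_total = R + C = 1330 - j18.88 Ω = 1330∠-0.8° Ω.

Z = 1330 - j18.88 Ω = 1330∠-0.8° Ω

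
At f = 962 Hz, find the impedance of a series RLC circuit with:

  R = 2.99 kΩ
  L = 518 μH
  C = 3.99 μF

Step 1 — Angular frequency: ω = 2π·f = 2π·962 = 6044 rad/s.
Step 2 — Component impedances:
  R: Z = R = 2990 Ω
  L: Z = jωL = j·6044·0.000518 = 0 + j3.131 Ω
  C: Z = 1/(jωC) = -j/(ω·C) = 0 - j41.46 Ω
Step 3 — Series combination: Z_total = R + L + C = 2990 - j38.33 Ω = 2990∠-0.7° Ω.

Z = 2990 - j38.33 Ω = 2990∠-0.7° Ω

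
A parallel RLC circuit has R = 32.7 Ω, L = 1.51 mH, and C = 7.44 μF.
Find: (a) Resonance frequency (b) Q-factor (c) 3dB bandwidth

Step 1 — Resonance: ω₀ = 1/√(LC) = 1/√(0.00151·7.44e-06) = 9435 rad/s.
Step 2 — f₀ = ω₀/(2π) = 1502 Hz.
Step 3 — Parallel Q: Q = R/(ω₀L) = 32.7/(9435·0.00151) = 2.295.
Step 4 — Bandwidth: Δω = ω₀/Q = 4110 rad/s; BW = Δω/(2π) = 654.2 Hz.

(a) f₀ = 1502 Hz  (b) Q = 2.295  (c) BW = 654.2 Hz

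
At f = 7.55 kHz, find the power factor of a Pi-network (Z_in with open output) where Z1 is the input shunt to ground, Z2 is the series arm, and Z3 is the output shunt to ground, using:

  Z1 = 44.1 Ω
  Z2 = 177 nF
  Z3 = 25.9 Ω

Step 1 — Angular frequency: ω = 2π·f = 2π·7550 = 4.744e+04 rad/s.
Step 2 — Component impedances:
  Z1: Z = R = 44.1 Ω
  Z2: Z = 1/(jωC) = -j/(ω·C) = 0 - j119.1 Ω
  Z3: Z = R = 25.9 Ω
Step 3 — With open output, the series arm Z2 and the output shunt Z3 appear in series to ground: Z2 + Z3 = 25.9 - j119.1 Ω.
Step 4 — Parallel with input shunt Z1: Z_in = Z1 || (Z2 + Z3) = 36.97 - j12.14 Ω = 38.91∠-18.2° Ω.
Step 5 — Power factor: PF = cos(φ) = Re(Z)/|Z| = 36.97/38.91 = 0.9501.
Step 6 — Type: Im(Z) = -12.14 ⇒ leading (phase φ = -18.2°).

PF = 0.9501 (leading, φ = -18.2°)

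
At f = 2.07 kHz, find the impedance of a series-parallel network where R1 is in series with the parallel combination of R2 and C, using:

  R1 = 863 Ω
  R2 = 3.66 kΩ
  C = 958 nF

Step 1 — Angular frequency: ω = 2π·f = 2π·2070 = 1.301e+04 rad/s.
Step 2 — Component impedances:
  R1: Z = R = 863 Ω
  R2: Z = R = 3660 Ω
  C: Z = 1/(jωC) = -j/(ω·C) = 0 - j80.26 Ω
Step 3 — Parallel branch: R2 || C = 1/(1/R2 + 1/C) = 1.759 - j80.22 Ω.
Step 4 — Series with R1: Z_total = R1 + (R2 || C) = 864.8 - j80.22 Ω = 868.5∠-5.3° Ω.

Z = 864.8 - j80.22 Ω = 868.5∠-5.3° Ω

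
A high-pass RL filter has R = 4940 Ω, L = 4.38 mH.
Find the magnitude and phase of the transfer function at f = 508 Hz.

Step 1 — Angular frequency: ω = 2π·508 = 3192 rad/s.
Step 2 — Transfer function: H(jω) = jωL/(R + jωL).
Step 3 — Numerator jωL = j·13.98; denominator R + jωL = 4940 + j13.98.
Step 4 — H = 8.009e-06 + j0.00283.
Step 5 — Magnitude: |H| = 0.00283 (-51.0 dB); phase: φ = 89.8°.

|H| = 0.00283 (-51.0 dB), φ = 89.8°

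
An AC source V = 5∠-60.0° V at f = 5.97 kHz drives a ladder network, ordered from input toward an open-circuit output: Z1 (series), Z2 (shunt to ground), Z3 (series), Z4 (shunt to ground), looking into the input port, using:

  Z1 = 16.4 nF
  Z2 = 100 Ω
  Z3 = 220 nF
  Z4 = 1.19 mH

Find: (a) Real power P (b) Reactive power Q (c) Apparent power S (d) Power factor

Step 1 — Angular frequency: ω = 2π·f = 2π·5970 = 3.751e+04 rad/s.
Step 2 — Component impedances:
  Z1: Z = 1/(jωC) = -j/(ω·C) = 0 - j1626 Ω
  Z2: Z = R = 100 Ω
  Z3: Z = 1/(jωC) = -j/(ω·C) = 0 - j121.2 Ω
  Z4: Z = jωL = j·3.751e+04·0.00119 = 0 + j44.64 Ω
Step 3 — Ladder network (open output): work backward from the far end, alternating series and parallel combinations. Z_in = 36.94 - j1674 Ω = 1674∠-88.7° Ω.
Step 4 — Source phasor: V = 5∠-60.0° V = 2.5 - j4.33 V.
Step 5 — Current: I = V / Z = 0.002619 + j0.001436 A = 0.002986∠28.7° A.
Step 6 — Complex power: S = V·I* = 0.0003295 - j0.01493 VA.
Step 7 — Real power: P = Re(S) = 0.0003295 W.
Step 8 — Reactive power: Q = Im(S) = -0.01493 VAR.
Step 9 — Apparent power: |S| = 0.01493 VA.
Step 10 — Power factor: PF = P/|S| = 0.02207 (leading).

(a) P = 0.0003295 W  (b) Q = -0.01493 VAR  (c) S = 0.01493 VA  (d) PF = 0.02207 (leading)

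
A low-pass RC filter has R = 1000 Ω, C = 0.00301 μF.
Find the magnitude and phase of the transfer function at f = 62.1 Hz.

Step 1 — Angular frequency: ω = 2π·62.1 = 390.2 rad/s.
Step 2 — Transfer function: H(jω) = 1/(1 + jωRC).
Step 3 — Denominator: 1 + jωRC = 1 + j·390.2·1000·3.01e-09 = 1 + j0.001174.
Step 4 — H = 1 - j0.001174.
Step 5 — Magnitude: |H| = 1 (-0.0 dB); phase: φ = -0.1°.

|H| = 1 (-0.0 dB), φ = -0.1°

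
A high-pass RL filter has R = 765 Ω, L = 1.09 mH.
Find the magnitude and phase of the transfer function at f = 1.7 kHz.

Step 1 — Angular frequency: ω = 2π·1700 = 1.068e+04 rad/s.
Step 2 — Transfer function: H(jω) = jωL/(R + jωL).
Step 3 — Numerator jωL = j·11.64; denominator R + jωL = 765 + j11.64.
Step 4 — H = 0.0002316 + j0.01522.
Step 5 — Magnitude: |H| = 0.01522 (-36.4 dB); phase: φ = 89.1°.

|H| = 0.01522 (-36.4 dB), φ = 89.1°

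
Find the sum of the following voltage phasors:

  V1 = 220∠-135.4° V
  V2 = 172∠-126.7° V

Step 1 — Convert each phasor to rectangular form:
  V1 = 220·(cos(-135.4°) + j·sin(-135.4°)) = -156.6 - j154.5 V
  V2 = 172·(cos(-126.7°) + j·sin(-126.7°)) = -102.8 - j137.9 V
Step 2 — Sum components: V_total = -259.4 - j292.4 V.
Step 3 — Convert to polar: |V_total| = 390.9 V, ∠V_total = -131.6°.

V_total = 390.9∠-131.6° V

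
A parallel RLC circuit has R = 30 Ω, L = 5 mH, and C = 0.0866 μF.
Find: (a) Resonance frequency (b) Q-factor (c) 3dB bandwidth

Step 1 — Resonance: ω₀ = 1/√(LC) = 1/√(0.005·8.66e-08) = 4.806e+04 rad/s.
Step 2 — f₀ = ω₀/(2π) = 7648 Hz.
Step 3 — Parallel Q: Q = R/(ω₀L) = 30/(4.806e+04·0.005) = 0.1249.
Step 4 — Bandwidth: Δω = ω₀/Q = 3.849e+05 rad/s; BW = Δω/(2π) = 6.126e+04 Hz.

(a) f₀ = 7648 Hz  (b) Q = 0.1249  (c) BW = 6.126e+04 Hz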